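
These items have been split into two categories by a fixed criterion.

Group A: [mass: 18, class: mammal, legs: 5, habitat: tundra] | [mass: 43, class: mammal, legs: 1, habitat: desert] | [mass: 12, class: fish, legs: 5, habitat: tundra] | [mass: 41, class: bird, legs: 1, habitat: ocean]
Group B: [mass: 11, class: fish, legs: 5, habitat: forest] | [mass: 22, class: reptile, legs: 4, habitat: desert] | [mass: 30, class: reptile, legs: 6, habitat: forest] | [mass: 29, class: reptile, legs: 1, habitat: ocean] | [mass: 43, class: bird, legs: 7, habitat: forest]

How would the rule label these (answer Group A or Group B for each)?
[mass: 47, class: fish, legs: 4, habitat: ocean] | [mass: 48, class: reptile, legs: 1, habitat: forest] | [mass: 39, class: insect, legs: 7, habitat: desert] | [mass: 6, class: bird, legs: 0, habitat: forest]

Every 'Group A' example satisfies: class is not reptile AND habitat is not forest. None of the 'Group B' examples do.

Group A, Group B, Group A, Group B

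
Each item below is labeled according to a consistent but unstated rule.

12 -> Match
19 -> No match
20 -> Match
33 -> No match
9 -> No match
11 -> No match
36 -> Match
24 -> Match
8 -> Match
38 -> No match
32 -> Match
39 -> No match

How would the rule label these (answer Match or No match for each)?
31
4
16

No match, Match, Match

Looking at the examples, the only property every 'Match' case has and every 'No match' case lacks is: multiple of 4.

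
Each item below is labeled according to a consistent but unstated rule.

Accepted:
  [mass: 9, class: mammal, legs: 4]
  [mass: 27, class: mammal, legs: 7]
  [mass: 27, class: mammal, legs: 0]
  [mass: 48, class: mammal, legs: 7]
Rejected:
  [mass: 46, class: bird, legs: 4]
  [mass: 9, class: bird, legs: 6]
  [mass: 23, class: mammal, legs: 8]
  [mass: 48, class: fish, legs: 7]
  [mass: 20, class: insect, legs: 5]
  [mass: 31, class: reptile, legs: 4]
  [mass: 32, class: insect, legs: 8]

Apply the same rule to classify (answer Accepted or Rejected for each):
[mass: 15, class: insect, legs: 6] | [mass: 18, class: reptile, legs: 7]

Rejected, Rejected

The rule appears to be: class is mammal AND legs ≤ 7.
[mass: 15, class: insect, legs: 6] → class is insect, legs = 6 → Rejected. [mass: 18, class: reptile, legs: 7] → class is reptile, legs = 7 → Rejected.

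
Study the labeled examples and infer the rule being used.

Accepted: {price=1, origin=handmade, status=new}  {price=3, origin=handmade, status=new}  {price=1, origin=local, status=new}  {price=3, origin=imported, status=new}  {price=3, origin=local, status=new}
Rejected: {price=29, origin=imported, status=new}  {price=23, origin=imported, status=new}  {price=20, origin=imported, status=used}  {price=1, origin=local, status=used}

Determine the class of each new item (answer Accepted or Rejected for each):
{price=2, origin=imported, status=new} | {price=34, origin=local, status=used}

Accepted, Rejected

A rule that fits every label: status is new AND price ≤ 3 — true of each 'Accepted' example, false of each 'Rejected' one.
{price=2, origin=imported, status=new} → status is new, price = 2 → Accepted.
{price=34, origin=local, status=used} → status is used, price = 34 → Rejected.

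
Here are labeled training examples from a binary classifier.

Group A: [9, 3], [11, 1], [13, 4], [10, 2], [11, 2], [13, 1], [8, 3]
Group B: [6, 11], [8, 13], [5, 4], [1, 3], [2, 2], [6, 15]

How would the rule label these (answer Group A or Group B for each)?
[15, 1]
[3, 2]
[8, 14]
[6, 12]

Group A, Group B, Group B, Group B

The rule appears to be: first > second AND sum ≥ 11.
Group A: [15, 1], since 15 > 1, 15+1 = 16. Group B: [3, 2], since 3 > 2, 3+2 = 5. Group B: [8, 14], since 8 < 14, 8+14 = 22. Group B: [6, 12], since 6 < 12, 6+12 = 18.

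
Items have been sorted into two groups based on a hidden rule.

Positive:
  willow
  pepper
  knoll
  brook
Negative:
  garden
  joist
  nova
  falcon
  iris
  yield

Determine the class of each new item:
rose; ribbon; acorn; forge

Negative, Positive, Negative, Negative

Looking at the examples, the only property every 'Positive' case has and every 'Negative' case lacks is: has a double letter.
rose → no doubled letter → Negative.
ribbon → 'bb' doubled → Positive.
acorn → no doubled letter → Negative.
forge → no doubled letter → Negative.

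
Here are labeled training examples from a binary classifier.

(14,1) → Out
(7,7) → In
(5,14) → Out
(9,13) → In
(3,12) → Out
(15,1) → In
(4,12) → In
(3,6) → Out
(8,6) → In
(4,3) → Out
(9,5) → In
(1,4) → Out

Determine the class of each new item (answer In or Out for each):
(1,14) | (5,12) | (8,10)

All 'In' examples share one property — sum is even — and every 'Out' example lacks it.
Out: (1,14), since 1+14 = 15.
Out: (5,12), since 5+12 = 17.
In: (8,10), since 8+10 = 18.

Out, Out, In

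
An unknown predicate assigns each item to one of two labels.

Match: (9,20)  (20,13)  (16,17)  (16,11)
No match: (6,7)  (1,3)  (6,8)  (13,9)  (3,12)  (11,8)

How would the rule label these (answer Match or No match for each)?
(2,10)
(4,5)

No match, No match

The simplest hypothesis consistent with all the labels is: sum ≥ 27.
(2,10) → 2+10 = 12 → No match. (4,5) → 4+5 = 9 → No match.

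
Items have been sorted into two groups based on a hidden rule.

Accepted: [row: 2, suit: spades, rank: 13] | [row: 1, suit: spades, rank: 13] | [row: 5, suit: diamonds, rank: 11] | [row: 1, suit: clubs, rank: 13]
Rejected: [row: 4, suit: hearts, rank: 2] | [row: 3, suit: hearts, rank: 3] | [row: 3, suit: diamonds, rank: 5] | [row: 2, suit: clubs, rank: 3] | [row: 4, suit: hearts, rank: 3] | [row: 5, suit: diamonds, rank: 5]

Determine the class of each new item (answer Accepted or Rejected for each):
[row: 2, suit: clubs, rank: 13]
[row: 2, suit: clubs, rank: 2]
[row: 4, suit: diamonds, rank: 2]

Accepted, Rejected, Rejected

All 'Accepted' examples share one property — rank ≥ 11 — and every 'Rejected' example lacks it.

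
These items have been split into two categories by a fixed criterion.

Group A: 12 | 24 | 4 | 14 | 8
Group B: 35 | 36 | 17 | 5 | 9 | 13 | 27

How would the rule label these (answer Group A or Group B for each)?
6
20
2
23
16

Group A, Group A, Group A, Group B, Group A

A rule that fits every label: even AND at most 24 — true of each 'Group A' example, false of each 'Group B' one.
6: 6 is even, 6 ≤ 24, matches → Group A. 20: 20 is even, 20 ≤ 24, matches → Group A. 2: 2 is even, 2 ≤ 24, matches → Group A. 23: 23 is odd, 23 ≤ 24, lacks this property → Group B. 16: 16 is even, 16 ≤ 24, matches → Group A.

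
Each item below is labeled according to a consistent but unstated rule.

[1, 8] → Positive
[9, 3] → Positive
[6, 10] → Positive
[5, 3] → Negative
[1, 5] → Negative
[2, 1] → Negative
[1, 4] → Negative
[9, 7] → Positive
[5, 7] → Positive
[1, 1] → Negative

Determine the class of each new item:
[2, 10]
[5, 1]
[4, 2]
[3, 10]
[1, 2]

Positive, Negative, Negative, Positive, Negative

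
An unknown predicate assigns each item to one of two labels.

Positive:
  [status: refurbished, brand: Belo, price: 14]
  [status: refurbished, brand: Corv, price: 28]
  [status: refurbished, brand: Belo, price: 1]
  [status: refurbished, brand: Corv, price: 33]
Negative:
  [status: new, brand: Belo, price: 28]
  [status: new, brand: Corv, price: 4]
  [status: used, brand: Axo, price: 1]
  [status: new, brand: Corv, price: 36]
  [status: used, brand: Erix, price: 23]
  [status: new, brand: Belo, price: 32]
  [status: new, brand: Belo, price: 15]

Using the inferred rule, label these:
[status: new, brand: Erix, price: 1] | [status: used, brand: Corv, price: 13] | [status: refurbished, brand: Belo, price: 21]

Negative, Negative, Positive

A rule that fits every label: status is refurbished — true of each 'Positive' example, false of each 'Negative' one.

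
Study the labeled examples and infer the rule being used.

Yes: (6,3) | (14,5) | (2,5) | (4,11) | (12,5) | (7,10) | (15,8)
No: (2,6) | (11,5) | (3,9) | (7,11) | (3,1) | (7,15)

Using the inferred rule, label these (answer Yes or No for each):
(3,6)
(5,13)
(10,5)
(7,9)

Yes, No, Yes, No

The common property of the 'Yes' items is: sum is odd. No 'No' item has it.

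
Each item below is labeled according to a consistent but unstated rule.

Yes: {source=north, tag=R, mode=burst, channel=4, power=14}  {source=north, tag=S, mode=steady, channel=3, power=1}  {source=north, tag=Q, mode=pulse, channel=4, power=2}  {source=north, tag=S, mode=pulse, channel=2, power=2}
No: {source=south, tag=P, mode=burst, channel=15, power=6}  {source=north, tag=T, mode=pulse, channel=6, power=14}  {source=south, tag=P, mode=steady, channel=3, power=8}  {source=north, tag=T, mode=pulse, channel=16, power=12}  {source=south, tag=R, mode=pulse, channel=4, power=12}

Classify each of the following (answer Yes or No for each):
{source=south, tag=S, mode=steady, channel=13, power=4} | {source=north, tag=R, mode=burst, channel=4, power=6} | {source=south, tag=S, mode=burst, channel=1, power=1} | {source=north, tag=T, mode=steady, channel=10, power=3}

The common property of the 'Yes' items is: source is north AND channel ≤ 4. No 'No' item has it.
No: {source=south, tag=S, mode=steady, channel=13, power=4}, since source is south, channel = 13.
Yes: {source=north, tag=R, mode=burst, channel=4, power=6}, since source is north, channel = 4.
No: {source=south, tag=S, mode=burst, channel=1, power=1}, since source is south, channel = 1.
No: {source=north, tag=T, mode=steady, channel=10, power=3}, since source is north, channel = 10.

No, Yes, No, No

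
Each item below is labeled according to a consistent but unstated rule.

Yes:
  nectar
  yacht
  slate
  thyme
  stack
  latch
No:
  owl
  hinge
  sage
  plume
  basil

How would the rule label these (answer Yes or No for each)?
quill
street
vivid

A rule that fits every label: contains 't' — true of each 'Yes' example, false of each 'No' one.

No, Yes, No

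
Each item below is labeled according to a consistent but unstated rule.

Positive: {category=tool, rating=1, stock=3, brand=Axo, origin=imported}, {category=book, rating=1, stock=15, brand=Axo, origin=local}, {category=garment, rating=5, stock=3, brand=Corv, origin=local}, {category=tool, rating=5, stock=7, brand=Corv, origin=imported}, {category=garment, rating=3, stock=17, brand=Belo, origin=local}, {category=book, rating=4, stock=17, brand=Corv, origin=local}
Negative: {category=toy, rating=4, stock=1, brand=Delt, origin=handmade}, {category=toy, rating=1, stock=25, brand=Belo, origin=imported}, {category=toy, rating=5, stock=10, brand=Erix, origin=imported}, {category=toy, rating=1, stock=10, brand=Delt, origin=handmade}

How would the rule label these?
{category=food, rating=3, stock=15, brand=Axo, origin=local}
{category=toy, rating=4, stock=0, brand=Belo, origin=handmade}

The pattern is that an item is 'Positive' exactly when: category is not toy.
{category=food, rating=3, stock=15, brand=Axo, origin=local}: Positive (category is food).
{category=toy, rating=4, stock=0, brand=Belo, origin=handmade}: Negative (category is toy).

Positive, Negative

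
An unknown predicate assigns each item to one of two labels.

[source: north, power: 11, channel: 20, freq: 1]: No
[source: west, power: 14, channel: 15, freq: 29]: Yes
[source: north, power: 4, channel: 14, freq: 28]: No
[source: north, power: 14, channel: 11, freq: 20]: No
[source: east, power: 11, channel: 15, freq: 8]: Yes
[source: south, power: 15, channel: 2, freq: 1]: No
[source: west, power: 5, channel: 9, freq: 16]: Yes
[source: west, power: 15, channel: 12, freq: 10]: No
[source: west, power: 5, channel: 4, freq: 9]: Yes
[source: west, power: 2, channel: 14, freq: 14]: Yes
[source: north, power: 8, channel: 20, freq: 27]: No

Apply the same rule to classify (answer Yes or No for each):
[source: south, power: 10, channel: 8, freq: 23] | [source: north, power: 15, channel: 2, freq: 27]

The classifier is using: source is not north AND power ≤ 14.

Yes, No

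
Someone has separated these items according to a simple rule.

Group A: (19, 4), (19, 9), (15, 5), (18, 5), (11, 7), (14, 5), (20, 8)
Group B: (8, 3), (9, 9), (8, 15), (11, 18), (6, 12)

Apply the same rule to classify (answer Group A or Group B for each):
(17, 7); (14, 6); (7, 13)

The distinguishing property — first > second AND sum ≥ 18 — holds for all the 'Group A' cases and none of the 'Group B' cases.
(17, 7): Group A (17 > 7, 17+7 = 24).
(14, 6): Group A (14 > 6, 14+6 = 20).
(7, 13): Group B (7 < 13, 7+13 = 20).

Group A, Group A, Group B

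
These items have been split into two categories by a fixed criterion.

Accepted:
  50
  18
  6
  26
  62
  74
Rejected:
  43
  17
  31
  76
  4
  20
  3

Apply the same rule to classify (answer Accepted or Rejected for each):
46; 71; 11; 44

Accepted, Rejected, Rejected, Rejected

The simplest hypothesis consistent with all the labels is: ≡ 2 (mod 4).
46: 46 mod 4 = 2 — has this property, so Accepted.
71: 71 mod 4 = 3 — lacks this property, so Rejected.
11: 11 mod 4 = 3 — lacks this property, so Rejected.
44: 44 mod 4 = 0 — lacks this property, so Rejected.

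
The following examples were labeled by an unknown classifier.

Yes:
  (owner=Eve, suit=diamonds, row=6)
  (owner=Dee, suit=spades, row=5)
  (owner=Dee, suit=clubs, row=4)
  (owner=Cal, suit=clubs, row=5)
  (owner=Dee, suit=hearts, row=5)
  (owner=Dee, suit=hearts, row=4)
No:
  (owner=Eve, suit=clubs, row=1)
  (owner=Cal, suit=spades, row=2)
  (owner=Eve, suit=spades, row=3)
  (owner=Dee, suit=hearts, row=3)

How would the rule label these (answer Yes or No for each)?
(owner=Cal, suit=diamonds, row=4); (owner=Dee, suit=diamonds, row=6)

The classifier is using: row ≥ 4.
(owner=Cal, suit=diamonds, row=4): row = 4, meets the rule → Yes. (owner=Dee, suit=diamonds, row=6): row = 6, meets the rule → Yes.

Yes, Yes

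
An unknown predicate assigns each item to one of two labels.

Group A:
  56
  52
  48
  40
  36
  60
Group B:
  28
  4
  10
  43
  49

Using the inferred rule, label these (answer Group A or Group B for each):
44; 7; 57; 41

'Group A' ⟺ even AND at least 36.
44 — 44 is even, 44 ≥ 36, hence Group A.
7 — 7 is odd, 7 < 36, hence Group B.
57 — 57 is odd, 57 ≥ 36, hence Group B.
41 — 41 is odd, 41 ≥ 36, hence Group B.

Group A, Group B, Group B, Group B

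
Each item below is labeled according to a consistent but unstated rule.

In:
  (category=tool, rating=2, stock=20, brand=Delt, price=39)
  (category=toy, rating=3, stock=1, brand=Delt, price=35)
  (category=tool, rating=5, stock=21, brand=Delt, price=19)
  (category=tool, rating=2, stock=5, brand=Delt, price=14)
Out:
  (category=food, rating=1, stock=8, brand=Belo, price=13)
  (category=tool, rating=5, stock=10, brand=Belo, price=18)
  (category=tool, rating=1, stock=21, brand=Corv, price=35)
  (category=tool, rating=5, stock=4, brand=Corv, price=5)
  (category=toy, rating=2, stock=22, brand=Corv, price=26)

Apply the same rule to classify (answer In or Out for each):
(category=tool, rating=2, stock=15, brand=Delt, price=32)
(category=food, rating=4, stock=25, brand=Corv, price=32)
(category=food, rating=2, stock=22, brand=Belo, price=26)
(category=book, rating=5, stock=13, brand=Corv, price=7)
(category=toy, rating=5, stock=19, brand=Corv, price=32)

In, Out, Out, Out, Out

A rule that fits every label: brand is Delt — true of each 'In' example, false of each 'Out' one.
(category=tool, rating=2, stock=15, brand=Delt, price=32) → brand is Delt → In.
(category=food, rating=4, stock=25, brand=Corv, price=32) → brand is Corv → Out.
(category=food, rating=2, stock=22, brand=Belo, price=26) → brand is Belo → Out.
(category=book, rating=5, stock=13, brand=Corv, price=7) → brand is Corv → Out.
(category=toy, rating=5, stock=19, brand=Corv, price=32) → brand is Corv → Out.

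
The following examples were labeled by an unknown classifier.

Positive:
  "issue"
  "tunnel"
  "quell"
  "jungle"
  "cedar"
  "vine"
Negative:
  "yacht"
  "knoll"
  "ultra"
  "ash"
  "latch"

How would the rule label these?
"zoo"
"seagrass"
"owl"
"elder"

Checking candidate rules against both groups, what survives is: contains 'e'.
"zoo": Negative (no 'e'). "seagrass": Positive (has 'e'). "owl": Negative (no 'e'). "elder": Positive (has 'e').

Negative, Positive, Negative, Positive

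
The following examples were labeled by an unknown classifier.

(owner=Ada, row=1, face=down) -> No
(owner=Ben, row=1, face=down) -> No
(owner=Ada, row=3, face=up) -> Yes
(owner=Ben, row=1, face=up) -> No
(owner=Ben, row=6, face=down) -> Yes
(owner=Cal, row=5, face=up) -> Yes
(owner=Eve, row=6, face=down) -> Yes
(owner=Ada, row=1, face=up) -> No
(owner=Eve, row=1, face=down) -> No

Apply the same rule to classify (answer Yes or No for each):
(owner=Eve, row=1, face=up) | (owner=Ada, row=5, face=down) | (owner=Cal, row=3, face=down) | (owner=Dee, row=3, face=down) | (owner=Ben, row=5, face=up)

No, Yes, Yes, Yes, Yes

All 'Yes' examples share one property — row ≥ 3 — and every 'No' example lacks it.
(owner=Eve, row=1, face=up): row = 1 — fails this test, so No. (owner=Ada, row=5, face=down): row = 5 — has this property, so Yes. (owner=Cal, row=3, face=down): row = 3 — has this property, so Yes. (owner=Dee, row=3, face=down): row = 3 — has this property, so Yes. (owner=Ben, row=5, face=up): row = 5 — has this property, so Yes.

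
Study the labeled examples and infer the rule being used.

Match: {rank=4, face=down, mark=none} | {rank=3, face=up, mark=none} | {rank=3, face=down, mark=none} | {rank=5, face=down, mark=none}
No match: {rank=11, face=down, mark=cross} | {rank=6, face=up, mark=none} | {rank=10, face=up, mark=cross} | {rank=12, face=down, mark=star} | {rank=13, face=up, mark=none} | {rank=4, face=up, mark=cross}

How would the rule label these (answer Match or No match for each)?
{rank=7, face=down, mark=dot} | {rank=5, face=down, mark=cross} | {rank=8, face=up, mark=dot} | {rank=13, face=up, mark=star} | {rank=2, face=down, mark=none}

No match, No match, No match, No match, Match

The simplest hypothesis consistent with all the labels is: mark is none AND rank ≤ 5.
{rank=7, face=down, mark=dot}: mark is dot, rank = 7 — does not satisfy this, so No match.
{rank=5, face=down, mark=cross}: mark is cross, rank = 5 — does not satisfy this, so No match.
{rank=8, face=up, mark=dot}: mark is dot, rank = 8 — does not satisfy this, so No match.
{rank=13, face=up, mark=star}: mark is star, rank = 13 — does not satisfy this, so No match.
{rank=2, face=down, mark=none}: mark is none, rank = 2 — matches, so Match.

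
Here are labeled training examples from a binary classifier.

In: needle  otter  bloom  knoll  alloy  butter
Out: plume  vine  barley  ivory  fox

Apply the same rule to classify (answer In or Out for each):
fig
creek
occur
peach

Out, In, In, Out

The simplest hypothesis consistent with all the labels is: has a double letter.
Out: fig, since no doubled letter.
In: creek, since 'ee' doubled.
In: occur, since 'cc' doubled.
Out: peach, since no doubled letter.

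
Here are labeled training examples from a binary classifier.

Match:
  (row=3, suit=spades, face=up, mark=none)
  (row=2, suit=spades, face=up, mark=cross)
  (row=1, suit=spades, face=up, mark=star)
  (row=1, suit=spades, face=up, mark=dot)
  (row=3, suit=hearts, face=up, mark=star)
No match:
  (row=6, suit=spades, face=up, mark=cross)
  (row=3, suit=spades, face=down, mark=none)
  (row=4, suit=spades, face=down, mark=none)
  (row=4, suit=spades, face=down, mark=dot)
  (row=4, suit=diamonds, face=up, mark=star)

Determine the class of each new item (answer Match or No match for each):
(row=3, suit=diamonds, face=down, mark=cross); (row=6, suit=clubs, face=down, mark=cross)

Rule: face is up AND row ≤ 3. This holds for each 'Match' example and fails for each 'No match' one.
(row=3, suit=diamonds, face=down, mark=cross) — face is down, row = 3, hence No match.
(row=6, suit=clubs, face=down, mark=cross) — face is down, row = 6, hence No match.

No match, No match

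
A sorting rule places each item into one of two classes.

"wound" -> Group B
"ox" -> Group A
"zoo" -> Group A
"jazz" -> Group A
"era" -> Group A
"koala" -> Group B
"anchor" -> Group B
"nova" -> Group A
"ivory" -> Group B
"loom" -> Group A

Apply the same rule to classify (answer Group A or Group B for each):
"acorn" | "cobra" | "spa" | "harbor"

'Group A' ⟺ length ≤ 4.

Group B, Group B, Group A, Group B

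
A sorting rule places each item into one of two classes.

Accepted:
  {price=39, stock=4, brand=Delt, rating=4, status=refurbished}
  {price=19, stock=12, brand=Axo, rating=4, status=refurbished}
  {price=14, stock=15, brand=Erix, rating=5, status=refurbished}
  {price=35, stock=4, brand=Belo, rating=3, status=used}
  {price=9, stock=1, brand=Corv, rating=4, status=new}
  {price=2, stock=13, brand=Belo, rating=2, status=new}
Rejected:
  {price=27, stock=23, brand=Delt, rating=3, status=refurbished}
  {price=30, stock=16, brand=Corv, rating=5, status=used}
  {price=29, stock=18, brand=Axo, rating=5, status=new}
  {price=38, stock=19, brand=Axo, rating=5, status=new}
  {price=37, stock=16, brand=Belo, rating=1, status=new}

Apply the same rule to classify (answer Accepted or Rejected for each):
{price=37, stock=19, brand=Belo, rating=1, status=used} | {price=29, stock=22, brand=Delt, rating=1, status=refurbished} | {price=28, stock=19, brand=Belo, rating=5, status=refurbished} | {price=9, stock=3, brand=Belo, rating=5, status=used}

Rejected, Rejected, Rejected, Accepted

The classifier is using: stock ≤ 15.
{price=37, stock=19, brand=Belo, rating=1, status=used}: stock = 19, does not pass → Rejected. {price=29, stock=22, brand=Delt, rating=1, status=refurbished}: stock = 22, does not pass → Rejected. {price=28, stock=19, brand=Belo, rating=5, status=refurbished}: stock = 19, does not pass → Rejected. {price=9, stock=3, brand=Belo, rating=5, status=used}: stock = 3, qualifies → Accepted.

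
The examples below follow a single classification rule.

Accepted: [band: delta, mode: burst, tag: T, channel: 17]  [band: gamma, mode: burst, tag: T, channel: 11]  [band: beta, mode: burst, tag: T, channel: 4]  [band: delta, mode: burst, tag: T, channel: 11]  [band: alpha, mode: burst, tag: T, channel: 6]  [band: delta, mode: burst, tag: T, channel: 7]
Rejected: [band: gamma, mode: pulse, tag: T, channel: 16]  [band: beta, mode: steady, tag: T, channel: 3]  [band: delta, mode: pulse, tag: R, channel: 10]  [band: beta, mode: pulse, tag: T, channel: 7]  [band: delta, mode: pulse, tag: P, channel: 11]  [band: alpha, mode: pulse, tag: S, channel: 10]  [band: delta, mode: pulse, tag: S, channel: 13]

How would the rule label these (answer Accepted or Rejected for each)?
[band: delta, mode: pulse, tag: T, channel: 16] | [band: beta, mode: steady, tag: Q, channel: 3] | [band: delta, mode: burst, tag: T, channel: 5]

All 'Accepted' examples share one property — mode is burst — and every 'Rejected' example lacks it.
[band: delta, mode: pulse, tag: T, channel: 16] → mode is pulse → Rejected.
[band: beta, mode: steady, tag: Q, channel: 3] → mode is steady → Rejected.
[band: delta, mode: burst, tag: T, channel: 5] → mode is burst → Accepted.

Rejected, Rejected, Accepted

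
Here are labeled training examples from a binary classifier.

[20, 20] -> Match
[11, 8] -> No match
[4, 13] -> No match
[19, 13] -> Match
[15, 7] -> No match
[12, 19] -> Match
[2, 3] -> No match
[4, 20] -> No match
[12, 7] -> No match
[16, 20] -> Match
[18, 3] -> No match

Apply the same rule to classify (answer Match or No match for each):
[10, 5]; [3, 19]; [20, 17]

No match, No match, Match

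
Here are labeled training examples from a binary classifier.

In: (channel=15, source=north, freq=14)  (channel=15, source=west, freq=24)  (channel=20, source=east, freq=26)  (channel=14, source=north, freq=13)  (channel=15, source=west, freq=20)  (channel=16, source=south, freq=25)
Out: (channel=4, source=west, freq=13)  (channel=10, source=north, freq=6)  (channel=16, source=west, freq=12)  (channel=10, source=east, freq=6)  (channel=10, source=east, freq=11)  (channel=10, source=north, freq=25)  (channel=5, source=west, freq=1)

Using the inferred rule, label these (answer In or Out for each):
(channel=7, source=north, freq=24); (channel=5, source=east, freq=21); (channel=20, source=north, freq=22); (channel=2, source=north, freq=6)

Out, Out, In, Out

A rule that fits every label: freq ≥ 13 AND channel ≥ 14 — true of each 'In' example, false of each 'Out' one.
(channel=7, source=north, freq=24) → freq = 24, channel = 7 → Out. (channel=5, source=east, freq=21) → freq = 21, channel = 5 → Out. (channel=20, source=north, freq=22) → freq = 22, channel = 20 → In. (channel=2, source=north, freq=6) → freq = 6, channel = 2 → Out.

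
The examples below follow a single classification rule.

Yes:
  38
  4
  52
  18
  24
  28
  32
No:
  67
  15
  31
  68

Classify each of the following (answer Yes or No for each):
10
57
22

One predicate separates the groups cleanly: even AND at most 52.

Yes, No, Yes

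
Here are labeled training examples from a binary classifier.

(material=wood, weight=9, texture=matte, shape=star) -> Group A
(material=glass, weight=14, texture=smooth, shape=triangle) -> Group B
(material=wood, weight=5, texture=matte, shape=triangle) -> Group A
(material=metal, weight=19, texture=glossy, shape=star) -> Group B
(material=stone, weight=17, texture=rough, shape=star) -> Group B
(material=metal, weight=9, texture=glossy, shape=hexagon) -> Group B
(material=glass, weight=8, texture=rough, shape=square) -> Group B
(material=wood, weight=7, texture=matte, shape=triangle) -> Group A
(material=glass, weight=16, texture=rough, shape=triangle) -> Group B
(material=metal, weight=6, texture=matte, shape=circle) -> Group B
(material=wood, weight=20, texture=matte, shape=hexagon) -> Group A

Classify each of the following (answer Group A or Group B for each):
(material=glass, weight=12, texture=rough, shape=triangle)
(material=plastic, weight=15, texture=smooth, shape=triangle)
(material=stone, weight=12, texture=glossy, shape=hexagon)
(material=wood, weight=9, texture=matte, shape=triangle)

The pattern is that an item is 'Group A' exactly when: material is wood.

Group B, Group B, Group B, Group A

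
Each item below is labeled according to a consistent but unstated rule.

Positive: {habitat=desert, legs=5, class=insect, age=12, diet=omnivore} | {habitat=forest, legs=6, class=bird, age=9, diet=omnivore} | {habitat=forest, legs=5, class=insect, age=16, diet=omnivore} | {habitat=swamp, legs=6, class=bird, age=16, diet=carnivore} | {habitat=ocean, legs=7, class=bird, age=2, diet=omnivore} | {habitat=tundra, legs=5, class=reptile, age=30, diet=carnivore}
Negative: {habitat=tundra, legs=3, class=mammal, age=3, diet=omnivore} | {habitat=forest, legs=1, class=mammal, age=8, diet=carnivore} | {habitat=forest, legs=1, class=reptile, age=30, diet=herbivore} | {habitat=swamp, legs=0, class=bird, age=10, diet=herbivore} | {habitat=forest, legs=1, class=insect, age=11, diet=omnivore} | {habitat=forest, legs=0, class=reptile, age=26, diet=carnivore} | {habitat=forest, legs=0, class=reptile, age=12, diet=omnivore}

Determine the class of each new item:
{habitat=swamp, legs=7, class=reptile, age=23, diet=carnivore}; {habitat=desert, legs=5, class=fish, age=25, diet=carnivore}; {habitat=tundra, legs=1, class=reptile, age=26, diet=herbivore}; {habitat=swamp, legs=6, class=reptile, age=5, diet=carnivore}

The pattern is that an item is 'Positive' exactly when: legs ≥ 5.

Positive, Positive, Negative, Positive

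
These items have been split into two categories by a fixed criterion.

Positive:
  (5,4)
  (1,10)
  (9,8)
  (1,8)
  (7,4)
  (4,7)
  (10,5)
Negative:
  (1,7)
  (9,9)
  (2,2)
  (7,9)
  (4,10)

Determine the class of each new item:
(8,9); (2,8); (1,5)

One predicate separates the groups cleanly: sum is odd.
(8,9): 8+9 = 17 — meets the rule, so Positive. (2,8): 2+8 = 10 — does not pass, so Negative. (1,5): 1+5 = 6 — does not pass, so Negative.

Positive, Negative, Negative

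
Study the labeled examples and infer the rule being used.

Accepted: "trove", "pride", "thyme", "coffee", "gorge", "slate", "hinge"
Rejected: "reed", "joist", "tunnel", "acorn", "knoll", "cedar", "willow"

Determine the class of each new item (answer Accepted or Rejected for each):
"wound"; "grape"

Rule: ends with 'e'. This holds for each 'Accepted' example and fails for each 'Rejected' one.
Rejected: "wound", since ends with 'd'.
Accepted: "grape", since ends with 'e'.

Rejected, Accepted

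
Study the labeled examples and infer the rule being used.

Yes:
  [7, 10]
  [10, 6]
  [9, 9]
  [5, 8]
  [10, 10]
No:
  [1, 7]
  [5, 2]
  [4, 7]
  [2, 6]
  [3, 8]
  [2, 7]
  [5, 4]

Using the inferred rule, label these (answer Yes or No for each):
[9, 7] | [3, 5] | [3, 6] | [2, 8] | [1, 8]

Yes, No, No, No, No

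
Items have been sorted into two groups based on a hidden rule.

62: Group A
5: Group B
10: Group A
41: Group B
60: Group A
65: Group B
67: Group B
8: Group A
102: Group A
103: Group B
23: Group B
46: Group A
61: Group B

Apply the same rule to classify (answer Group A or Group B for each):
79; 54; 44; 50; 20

Group B, Group A, Group A, Group A, Group A

A rule that fits every label: even — true of each 'Group A' example, false of each 'Group B' one.
Group B: 79, since 79 is odd.
Group A: 54, since 54 is even.
Group A: 44, since 44 is even.
Group A: 50, since 50 is even.
Group A: 20, since 20 is even.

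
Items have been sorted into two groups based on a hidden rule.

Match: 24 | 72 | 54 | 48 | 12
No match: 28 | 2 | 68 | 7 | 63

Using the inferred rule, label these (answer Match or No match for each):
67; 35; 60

A rule that fits every label: multiple of 6 — true of each 'Match' example, false of each 'No match' one.
67 — 67 = 6·11 + 1, hence No match.
35 — 35 = 6·5 + 5, hence No match.
60 — 60 = 6·10, hence Match.

No match, No match, Match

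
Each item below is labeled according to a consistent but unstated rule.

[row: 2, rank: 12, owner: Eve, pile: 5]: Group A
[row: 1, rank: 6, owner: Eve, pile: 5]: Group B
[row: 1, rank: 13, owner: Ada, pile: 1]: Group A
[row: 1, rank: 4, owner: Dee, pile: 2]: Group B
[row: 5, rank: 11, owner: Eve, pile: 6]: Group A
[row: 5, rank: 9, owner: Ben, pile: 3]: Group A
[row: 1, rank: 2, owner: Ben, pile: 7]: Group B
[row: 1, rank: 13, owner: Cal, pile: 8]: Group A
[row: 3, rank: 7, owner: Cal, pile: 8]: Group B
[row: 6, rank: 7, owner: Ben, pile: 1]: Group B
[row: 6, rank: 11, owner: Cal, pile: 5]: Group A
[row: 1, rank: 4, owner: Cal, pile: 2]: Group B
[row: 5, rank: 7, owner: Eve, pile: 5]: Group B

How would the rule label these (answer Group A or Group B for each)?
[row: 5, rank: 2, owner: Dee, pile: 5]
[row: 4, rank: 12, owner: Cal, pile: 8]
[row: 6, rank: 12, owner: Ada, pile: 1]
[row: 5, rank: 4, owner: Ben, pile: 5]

The rule appears to be: rank ≥ 9.
Group B: [row: 5, rank: 2, owner: Dee, pile: 5], since rank = 2. Group A: [row: 4, rank: 12, owner: Cal, pile: 8], since rank = 12. Group A: [row: 6, rank: 12, owner: Ada, pile: 1], since rank = 12. Group B: [row: 5, rank: 4, owner: Ben, pile: 5], since rank = 4.

Group B, Group A, Group A, Group B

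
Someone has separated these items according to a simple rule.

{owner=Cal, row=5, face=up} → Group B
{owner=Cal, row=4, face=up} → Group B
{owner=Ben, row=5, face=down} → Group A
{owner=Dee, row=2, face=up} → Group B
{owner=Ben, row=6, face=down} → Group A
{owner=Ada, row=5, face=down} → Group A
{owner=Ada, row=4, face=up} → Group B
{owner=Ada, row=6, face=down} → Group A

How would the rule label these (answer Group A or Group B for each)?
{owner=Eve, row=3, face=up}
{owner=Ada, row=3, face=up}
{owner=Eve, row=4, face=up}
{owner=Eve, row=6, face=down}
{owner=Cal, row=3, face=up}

The distinguishing property — face is down — holds for all the 'Group A' cases and none of the 'Group B' cases.
{owner=Eve, row=3, face=up}: face is up — fails this test, so Group B. {owner=Ada, row=3, face=up}: face is up — fails this test, so Group B. {owner=Eve, row=4, face=up}: face is up — fails this test, so Group B. {owner=Eve, row=6, face=down}: face is down — passes, so Group A. {owner=Cal, row=3, face=up}: face is up — fails this test, so Group B.

Group B, Group B, Group B, Group A, Group B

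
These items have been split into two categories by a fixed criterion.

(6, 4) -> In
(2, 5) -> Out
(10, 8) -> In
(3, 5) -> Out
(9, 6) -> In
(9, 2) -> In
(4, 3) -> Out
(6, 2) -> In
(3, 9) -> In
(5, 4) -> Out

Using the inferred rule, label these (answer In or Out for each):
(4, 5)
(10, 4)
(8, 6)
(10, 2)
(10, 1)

Out, In, In, In, In

A rule that fits every label: max ≥ 6 — true of each 'In' example, false of each 'Out' one.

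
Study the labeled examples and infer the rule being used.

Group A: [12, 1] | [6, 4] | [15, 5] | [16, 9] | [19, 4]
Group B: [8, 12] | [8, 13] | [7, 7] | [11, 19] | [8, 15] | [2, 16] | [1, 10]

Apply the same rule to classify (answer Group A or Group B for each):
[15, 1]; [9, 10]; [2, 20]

Group A, Group B, Group B

'Group A' ⟺ first > second.
[15, 1] → 15 > 1 → Group A.
[9, 10] → 9 < 10 → Group B.
[2, 20] → 2 < 20 → Group B.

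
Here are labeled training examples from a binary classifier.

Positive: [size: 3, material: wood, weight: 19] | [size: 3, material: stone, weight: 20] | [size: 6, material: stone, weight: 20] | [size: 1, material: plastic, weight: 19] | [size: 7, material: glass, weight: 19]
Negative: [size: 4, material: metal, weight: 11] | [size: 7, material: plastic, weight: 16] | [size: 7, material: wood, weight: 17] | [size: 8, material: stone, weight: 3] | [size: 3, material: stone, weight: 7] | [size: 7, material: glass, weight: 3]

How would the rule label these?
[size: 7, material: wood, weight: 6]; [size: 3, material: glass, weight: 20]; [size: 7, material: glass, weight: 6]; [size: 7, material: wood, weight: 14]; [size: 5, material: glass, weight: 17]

The common property of the 'Positive' items is: weight ≥ 19. No 'Negative' item has it.
[size: 7, material: wood, weight: 6] → weight = 6 → Negative.
[size: 3, material: glass, weight: 20] → weight = 20 → Positive.
[size: 7, material: glass, weight: 6] → weight = 6 → Negative.
[size: 7, material: wood, weight: 14] → weight = 14 → Negative.
[size: 5, material: glass, weight: 17] → weight = 17 → Negative.

Negative, Positive, Negative, Negative, Negative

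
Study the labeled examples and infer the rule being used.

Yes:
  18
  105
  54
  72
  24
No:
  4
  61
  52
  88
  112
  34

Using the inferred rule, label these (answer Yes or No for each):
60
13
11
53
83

Every 'Yes' example satisfies: multiple of 3. None of the 'No' examples do.

Yes, No, No, No, No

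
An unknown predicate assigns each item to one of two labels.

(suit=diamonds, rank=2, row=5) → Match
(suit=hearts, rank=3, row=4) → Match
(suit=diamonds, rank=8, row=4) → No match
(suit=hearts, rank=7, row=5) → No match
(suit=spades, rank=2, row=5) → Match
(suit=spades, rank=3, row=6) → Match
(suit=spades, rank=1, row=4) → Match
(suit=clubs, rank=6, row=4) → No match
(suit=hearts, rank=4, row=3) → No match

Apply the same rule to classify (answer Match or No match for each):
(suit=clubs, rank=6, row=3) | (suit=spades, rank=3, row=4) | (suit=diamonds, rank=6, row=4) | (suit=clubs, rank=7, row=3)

No match, Match, No match, No match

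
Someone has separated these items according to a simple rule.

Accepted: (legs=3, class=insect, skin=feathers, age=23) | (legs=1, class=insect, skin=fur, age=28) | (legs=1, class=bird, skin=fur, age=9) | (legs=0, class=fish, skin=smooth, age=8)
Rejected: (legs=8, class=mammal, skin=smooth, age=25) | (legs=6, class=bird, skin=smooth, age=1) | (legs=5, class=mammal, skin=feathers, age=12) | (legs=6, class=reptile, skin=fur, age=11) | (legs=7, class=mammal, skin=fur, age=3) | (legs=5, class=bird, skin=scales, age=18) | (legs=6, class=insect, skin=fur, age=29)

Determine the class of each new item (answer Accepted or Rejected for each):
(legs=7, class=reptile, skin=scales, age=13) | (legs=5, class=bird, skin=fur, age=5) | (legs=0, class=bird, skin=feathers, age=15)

Rejected, Rejected, Accepted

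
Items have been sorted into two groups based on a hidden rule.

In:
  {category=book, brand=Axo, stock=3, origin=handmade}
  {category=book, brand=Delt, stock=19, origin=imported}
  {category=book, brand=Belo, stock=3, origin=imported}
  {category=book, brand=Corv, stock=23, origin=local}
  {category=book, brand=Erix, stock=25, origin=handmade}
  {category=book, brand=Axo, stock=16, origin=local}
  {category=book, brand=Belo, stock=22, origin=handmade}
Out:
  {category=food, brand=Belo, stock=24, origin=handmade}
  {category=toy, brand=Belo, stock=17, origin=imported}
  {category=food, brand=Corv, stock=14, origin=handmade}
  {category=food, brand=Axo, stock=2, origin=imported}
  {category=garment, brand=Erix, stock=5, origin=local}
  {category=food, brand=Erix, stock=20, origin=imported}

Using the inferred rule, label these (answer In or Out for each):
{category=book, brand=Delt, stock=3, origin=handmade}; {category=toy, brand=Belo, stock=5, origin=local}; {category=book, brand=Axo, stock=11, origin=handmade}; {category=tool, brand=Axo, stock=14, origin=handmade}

Looking at the examples, the only property every 'In' case has and every 'Out' case lacks is: category is book.
{category=book, brand=Delt, stock=3, origin=handmade} → category is book → In.
{category=toy, brand=Belo, stock=5, origin=local} → category is toy → Out.
{category=book, brand=Axo, stock=11, origin=handmade} → category is book → In.
{category=tool, brand=Axo, stock=14, origin=handmade} → category is tool → Out.

In, Out, In, Out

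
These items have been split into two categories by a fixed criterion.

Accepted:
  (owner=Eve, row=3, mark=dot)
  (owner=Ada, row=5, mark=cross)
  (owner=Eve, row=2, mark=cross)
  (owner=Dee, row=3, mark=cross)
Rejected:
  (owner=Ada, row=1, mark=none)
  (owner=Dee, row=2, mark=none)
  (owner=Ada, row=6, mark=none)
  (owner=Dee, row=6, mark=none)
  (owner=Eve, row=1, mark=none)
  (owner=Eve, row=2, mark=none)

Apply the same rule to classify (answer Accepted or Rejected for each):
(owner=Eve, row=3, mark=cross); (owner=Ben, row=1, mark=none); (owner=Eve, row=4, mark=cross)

Accepted, Rejected, Accepted

The pattern is that an item is 'Accepted' exactly when: mark is not none.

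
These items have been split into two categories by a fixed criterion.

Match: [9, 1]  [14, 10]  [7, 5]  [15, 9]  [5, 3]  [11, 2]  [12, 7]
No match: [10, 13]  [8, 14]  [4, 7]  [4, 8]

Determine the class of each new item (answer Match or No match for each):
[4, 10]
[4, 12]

The distinguishing property — first > second — holds for all the 'Match' cases and none of the 'No match' cases.
No match: [4, 10], since 4 < 10. No match: [4, 12], since 4 < 12.

No match, No match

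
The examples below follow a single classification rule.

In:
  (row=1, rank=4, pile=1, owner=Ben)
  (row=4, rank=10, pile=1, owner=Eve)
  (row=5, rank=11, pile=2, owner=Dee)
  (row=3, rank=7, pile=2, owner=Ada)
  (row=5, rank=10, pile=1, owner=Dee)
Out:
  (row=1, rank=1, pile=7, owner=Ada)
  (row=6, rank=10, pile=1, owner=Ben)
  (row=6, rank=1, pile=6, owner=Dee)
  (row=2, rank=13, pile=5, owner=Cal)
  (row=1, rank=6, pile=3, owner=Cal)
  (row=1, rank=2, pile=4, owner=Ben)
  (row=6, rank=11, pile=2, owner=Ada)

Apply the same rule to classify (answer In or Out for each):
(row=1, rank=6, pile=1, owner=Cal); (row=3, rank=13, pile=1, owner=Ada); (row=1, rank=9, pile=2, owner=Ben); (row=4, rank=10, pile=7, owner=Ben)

In, In, In, Out

The distinguishing property — row ≤ 5 AND pile ≤ 2 — holds for all the 'In' cases and none of the 'Out' cases.
(row=1, rank=6, pile=1, owner=Cal) — row = 1, pile = 1, hence In. (row=3, rank=13, pile=1, owner=Ada) — row = 3, pile = 1, hence In. (row=1, rank=9, pile=2, owner=Ben) — row = 1, pile = 2, hence In. (row=4, rank=10, pile=7, owner=Ben) — row = 4, pile = 7, hence Out.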